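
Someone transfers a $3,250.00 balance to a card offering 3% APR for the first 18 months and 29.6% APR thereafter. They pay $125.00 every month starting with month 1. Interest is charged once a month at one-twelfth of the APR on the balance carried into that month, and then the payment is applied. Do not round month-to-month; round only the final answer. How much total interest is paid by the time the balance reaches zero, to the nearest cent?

Promo months 1–18 at r₀ = 3%/12 = 0.0025; months 19+ at r₁ = 29.6%/12 = 0.0246667.
After month 18: iterate B ← B·(1+r₀) − $125.00 for 18 months → $1,100.94.
Then at r₁ with $125.00/mo: n₂ = −ln(1 − r₁·B/P)/ln(1+r₁) ≈ 10.05 → 11 more payments.
Total paid = 28·$125.00 + $6.60 = $3,506.60; interest = $3,506.60 − $3,250.00 = $256.60.

$256.60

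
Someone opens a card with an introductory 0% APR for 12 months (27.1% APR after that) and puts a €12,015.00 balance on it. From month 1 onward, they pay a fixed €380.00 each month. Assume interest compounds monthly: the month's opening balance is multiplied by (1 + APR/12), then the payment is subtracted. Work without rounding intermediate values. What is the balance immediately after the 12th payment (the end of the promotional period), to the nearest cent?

€7,455.00

Promo months 1–12 at r₀ = 0%/12 = 0; months 13+ at r₁ = 27.1%/12 = 0.0225833.
After month 12 (no interest yet): B = €12,015.00 − 12·€380.00 = €7,455.00.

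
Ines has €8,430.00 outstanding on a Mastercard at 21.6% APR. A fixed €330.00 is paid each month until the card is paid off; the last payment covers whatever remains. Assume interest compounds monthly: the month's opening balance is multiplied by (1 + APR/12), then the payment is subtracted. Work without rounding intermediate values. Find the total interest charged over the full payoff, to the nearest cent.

€2,962.62

Monthly rate r = 21.6%/12 = 1.8% = 0.018.
Payoff takes n = ⌈−ln(1 − rB₀/P)/ln(1+r)⌉ = ⌈34.521⌉ = 35 payments; the last is €172.62.
Total paid = 34·€330.00 + €172.62 = €11,392.62.
Total interest = total paid − principal = €11,392.62 − €8,430.00 = €2,962.62.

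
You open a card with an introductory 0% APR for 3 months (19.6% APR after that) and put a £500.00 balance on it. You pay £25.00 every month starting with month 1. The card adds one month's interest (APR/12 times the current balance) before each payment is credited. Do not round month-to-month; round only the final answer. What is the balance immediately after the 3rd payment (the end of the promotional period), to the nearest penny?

Promo months 1–3 at r₀ = 0%/12 = 0; months 4+ at r₁ = 19.6%/12 = 0.0163333.
After month 3 (no interest yet): B = £500.00 − 3·£25.00 = £425.00.

£425.00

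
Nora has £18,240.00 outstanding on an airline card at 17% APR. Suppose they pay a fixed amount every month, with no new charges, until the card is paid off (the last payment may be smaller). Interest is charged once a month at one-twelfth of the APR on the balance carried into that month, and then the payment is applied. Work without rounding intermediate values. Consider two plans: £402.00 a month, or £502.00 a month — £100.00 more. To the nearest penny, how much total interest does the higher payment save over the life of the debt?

Monthly rate r = 17%/12 = 1.41667% = 0.0141667.
At £402.00/mo: n = ⌈−ln(1 − rB₀/P)/ln(1+r)⌉ = 74 payments (last £72.16); total interest = total paid − £18,240.00 = £11,178.16.
At £502.00/mo: 52 payments (last £202.20); total interest £7,564.20.
Interest saved = £11,178.16 − £7,564.20 = £3,613.96.

£3,613.96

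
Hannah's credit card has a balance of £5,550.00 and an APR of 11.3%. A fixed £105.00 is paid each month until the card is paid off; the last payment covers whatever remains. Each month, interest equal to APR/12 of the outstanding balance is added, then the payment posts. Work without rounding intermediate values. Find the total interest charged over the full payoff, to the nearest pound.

Monthly rate r = 11.3%/12 = 0.941667% = 0.00941667.
Payoff takes n = ⌈−ln(1 − rB₀/P)/ln(1+r)⌉ = ⌈73.473⌉ = 74 payments; the last is £49.79.
Total paid = 73·£105.00 + £49.79 = £7,714.79.
Total interest = total paid − principal = £7,714.79 − £5,550.00 = £2,164.79.

£2,165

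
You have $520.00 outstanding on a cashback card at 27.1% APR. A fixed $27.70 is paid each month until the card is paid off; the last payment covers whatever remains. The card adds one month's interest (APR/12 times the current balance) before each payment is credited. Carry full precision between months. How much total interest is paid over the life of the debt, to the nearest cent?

$164.20

Monthly rate r = 27.1%/12 = 2.25833% = 0.0225833.
Payoff takes n = ⌈−ln(1 − rB₀/P)/ln(1+r)⌉ = ⌈24.698⌉ = 25 payments; the last is $19.40.
Total paid = 24·$27.70 + $19.40 = $684.20.
Total interest = total paid − principal = $684.20 − $520.00 = $164.20.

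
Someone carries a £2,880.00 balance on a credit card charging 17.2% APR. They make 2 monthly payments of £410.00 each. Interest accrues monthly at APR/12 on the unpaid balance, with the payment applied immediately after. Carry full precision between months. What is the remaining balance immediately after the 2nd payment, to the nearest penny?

Monthly rate r = 17.2%/12 = 1.43333% = 0.0143333.
Each month: B ← B·(1+r) − £410.00.
Month 1: interest £41.28; balance after payment £2,511.28.
Month 2: interest £36.00; balance after payment £2,137.28.

£2,137.28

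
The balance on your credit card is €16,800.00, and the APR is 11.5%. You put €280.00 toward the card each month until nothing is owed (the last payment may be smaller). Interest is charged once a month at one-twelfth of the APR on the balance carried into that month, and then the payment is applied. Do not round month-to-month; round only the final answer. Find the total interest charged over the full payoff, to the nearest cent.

€8,320.21

Monthly rate r = 11.5%/12 = 0.958333% = 0.00958333.
Payoff takes n = ⌈−ln(1 − rB₀/P)/ln(1+r)⌉ = ⌈89.714⌉ = 90 payments; the last is €200.21.
Total paid = 89·€280.00 + €200.21 = €25,120.21.
Total interest = total paid − principal = €25,120.21 − €16,800.00 = €8,320.21.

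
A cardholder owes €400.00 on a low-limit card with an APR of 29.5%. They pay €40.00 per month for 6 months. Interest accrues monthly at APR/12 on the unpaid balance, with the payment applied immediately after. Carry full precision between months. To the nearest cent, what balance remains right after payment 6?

€207.50

Monthly rate r = 29.5%/12 = 2.45833% = 0.0245833.
Each month: B ← B·(1+r) − €40.00.
Month 1: interest €9.83; balance after payment €369.83.
Month 2: interest €9.09; balance after payment €338.93.
Month 3: interest €8.33; balance after payment €307.26.
Month 4: interest €7.55; balance after payment €274.81.
Month 5: interest €6.76; balance after payment €241.57.
Month 6: interest €5.94; balance after payment €207.50.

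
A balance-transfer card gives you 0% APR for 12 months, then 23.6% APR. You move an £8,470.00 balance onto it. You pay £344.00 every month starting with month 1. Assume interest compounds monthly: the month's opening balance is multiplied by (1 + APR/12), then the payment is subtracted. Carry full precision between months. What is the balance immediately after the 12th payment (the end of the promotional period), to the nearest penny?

Promo months 1–12 at r₀ = 0%/12 = 0; months 13+ at r₁ = 23.6%/12 = 0.0196667.
After month 12 (no interest yet): B = £8,470.00 − 12·£344.00 = £4,342.00.

£4,342.00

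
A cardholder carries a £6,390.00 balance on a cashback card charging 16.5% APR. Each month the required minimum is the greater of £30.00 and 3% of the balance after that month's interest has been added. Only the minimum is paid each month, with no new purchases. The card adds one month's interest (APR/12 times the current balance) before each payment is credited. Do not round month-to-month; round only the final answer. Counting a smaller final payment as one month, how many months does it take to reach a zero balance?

156 months

Monthly rate r = 16.5%/12 = 1.375% = 0.01375.
While 3% of the post-interest balance exceeds £30.00, each month B ← (B·(1+r))·(1 − 0.03), i.e. B shrinks by the factor (1+r)·0.97 = 0.98334.
This holds for months 1–112. Entering month 113 the balance is £973.18; 3% of the post-interest balance is now below £30.00, so the flat £30.00 minimum applies from here.
From month 113 a fixed £30.00 at rate r clears £973.18 in 44 more payments. Total: 112 + 44 = 156 months.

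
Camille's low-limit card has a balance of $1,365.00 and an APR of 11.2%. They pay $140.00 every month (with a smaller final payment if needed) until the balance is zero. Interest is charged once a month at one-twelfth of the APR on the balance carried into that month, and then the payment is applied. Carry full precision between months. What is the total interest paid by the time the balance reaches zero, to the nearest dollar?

Monthly rate r = 11.2%/12 = 0.933333% = 0.00933333.
Payoff takes n = ⌈−ln(1 − rB₀/P)/ln(1+r)⌉ = ⌈10.270⌉ = 11 payments; the last is $37.95.
Total paid = 10·$140.00 + $37.95 = $1,437.95.
Total interest = total paid − principal = $1,437.95 − $1,365.00 = $72.95.

$73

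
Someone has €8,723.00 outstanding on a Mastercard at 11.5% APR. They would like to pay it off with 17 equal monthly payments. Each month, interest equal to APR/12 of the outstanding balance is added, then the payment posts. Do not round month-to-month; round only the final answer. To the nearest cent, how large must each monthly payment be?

€558.50

Monthly rate r = 11.5%/12 = 0.958333% = 0.00958333.
Level-payment amortization: P = B₀·r / (1 − (1+r)^(−n)) = 8723.00·0.00958333 / (1 − 1.00958^(−17)).
Denominator 1 − (1+r)^(−17) = 0.149678679.
P = 83.5954 / 0.149678679 ≈ 558.50.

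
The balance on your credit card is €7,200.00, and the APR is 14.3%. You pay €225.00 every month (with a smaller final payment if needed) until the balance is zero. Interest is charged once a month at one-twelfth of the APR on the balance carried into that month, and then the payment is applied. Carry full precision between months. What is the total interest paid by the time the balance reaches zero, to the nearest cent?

€1,920.75

Monthly rate r = 14.3%/12 = 1.19167% = 0.0119167.
Payoff takes n = ⌈−ln(1 − rB₀/P)/ln(1+r)⌉ = ⌈40.535⌉ = 41 payments; the last is €120.75.
Total paid = 40·€225.00 + €120.75 = €9,120.75.
Total interest = total paid − principal = €9,120.75 − €7,200.00 = €1,920.75.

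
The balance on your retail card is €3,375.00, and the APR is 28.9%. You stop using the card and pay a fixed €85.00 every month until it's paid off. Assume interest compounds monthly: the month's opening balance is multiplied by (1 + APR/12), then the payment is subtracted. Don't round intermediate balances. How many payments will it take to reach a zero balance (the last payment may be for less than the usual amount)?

132 months

Monthly rate r = 28.9%/12 = 2.40833% = 0.0240833.
Recurrence: B ← B·(1+r) − €85.00.
Month 1: interest €81.28; balance after payment €3,371.28.
Month 2: interest €81.19; balance after payment €3,367.47.
Closed form: n = −ln(1 − rB₀/P)/ln(1+r) = −ln(0.04375)/ln(1.02408) ≈ 131.493, so the balance reaches zero during payment 132.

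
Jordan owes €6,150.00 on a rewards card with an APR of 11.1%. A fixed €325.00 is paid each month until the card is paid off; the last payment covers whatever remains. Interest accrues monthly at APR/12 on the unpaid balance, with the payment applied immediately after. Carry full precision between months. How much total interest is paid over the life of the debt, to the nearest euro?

Monthly rate r = 11.1%/12 = 0.925% = 0.00925.
Payoff takes n = ⌈−ln(1 − rB₀/P)/ln(1+r)⌉ = ⌈20.898⌉ = 21 payments; the last is €292.01.
Total paid = 20·€325.00 + €292.01 = €6,792.01.
Total interest = total paid − principal = €6,792.01 − €6,150.00 = €642.01.

€642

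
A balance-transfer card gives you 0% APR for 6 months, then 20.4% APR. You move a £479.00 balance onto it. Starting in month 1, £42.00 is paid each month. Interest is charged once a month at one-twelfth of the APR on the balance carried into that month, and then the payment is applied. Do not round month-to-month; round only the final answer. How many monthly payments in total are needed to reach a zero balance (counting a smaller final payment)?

12 payments

Promo months 1–6 at r₀ = 0%/12 = 0; months 7+ at r₁ = 20.4%/12 = 0.017.
After month 6 (no interest yet): B = £479.00 − 6·£42.00 = £227.00.
Then at r₁ with £42.00/mo: n₂ = −ln(1 − r₁·B/P)/ln(1+r₁) ≈ 5.72 → 6 more payments.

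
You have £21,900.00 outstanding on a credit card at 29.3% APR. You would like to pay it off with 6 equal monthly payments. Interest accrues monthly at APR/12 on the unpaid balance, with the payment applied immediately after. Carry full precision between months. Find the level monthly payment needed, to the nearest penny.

£3,968.19

Monthly rate r = 29.3%/12 = 2.44167% = 0.0244167.
Level-payment amortization: P = B₀·r / (1 − (1+r)^(−n)) = 21900.00·0.0244167 / (1 − 1.02442^(−6)).
Denominator 1 − (1+r)^(−6) = 0.134752832.
P = 534.725 / 0.134752832 ≈ 3968.19.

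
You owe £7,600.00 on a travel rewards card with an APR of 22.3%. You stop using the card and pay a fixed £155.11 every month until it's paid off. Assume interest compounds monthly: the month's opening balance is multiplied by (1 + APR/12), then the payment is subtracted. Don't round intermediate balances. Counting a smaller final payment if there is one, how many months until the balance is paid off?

Monthly rate r = 22.3%/12 = 1.85833% = 0.0185833.
Recurrence: B ← B·(1+r) − £155.11.
Month 1: interest £141.23; balance after payment £7,586.12.
Month 2: interest £140.98; balance after payment £7,571.99.
Closed form: n = −ln(1 − rB₀/P)/ln(1+r) = −ln(0.089463)/ln(1.01858) ≈ 131.101, so the balance reaches zero during payment 132.

132 payments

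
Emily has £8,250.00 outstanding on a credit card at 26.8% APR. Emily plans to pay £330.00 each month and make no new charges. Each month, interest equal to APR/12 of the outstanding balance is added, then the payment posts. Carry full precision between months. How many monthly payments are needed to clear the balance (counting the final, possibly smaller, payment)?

37 months

Monthly rate r = 26.8%/12 = 2.23333% = 0.0223333.
Recurrence: B ← B·(1+r) − £330.00.
Month 1: interest £184.25; balance after payment £8,104.25.
Month 2: interest £180.99; balance after payment £7,955.24.
Closed form: n = −ln(1 − rB₀/P)/ln(1+r) = −ln(0.44167)/ln(1.02233) ≈ 36.998, so the balance reaches zero during payment 37.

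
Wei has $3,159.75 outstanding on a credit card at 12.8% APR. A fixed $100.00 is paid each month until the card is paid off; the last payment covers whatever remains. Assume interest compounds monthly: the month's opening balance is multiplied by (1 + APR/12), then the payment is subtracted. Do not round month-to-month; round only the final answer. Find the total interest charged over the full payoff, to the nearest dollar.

$714

Monthly rate r = 12.8%/12 = 1.06667% = 0.0106667.
Payoff takes n = ⌈−ln(1 − rB₀/P)/ln(1+r)⌉ = ⌈38.740⌉ = 39 payments; the last is $74.12.
Total paid = 38·$100.00 + $74.12 = $3,874.12.
Total interest = total paid − principal = $3,874.12 − $3,159.75 = $714.37.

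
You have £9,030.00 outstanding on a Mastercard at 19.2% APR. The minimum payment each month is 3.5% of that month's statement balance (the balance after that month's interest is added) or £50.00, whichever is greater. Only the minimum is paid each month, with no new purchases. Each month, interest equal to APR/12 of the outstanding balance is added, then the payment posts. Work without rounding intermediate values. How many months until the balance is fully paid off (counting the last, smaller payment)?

132 months

Monthly rate r = 19.2%/12 = 1.6% = 0.016.
While 3.5% of the post-interest balance exceeds £50.00, each month B ← (B·(1+r))·(1 − 0.035), i.e. B shrinks by the factor (1+r)·0.965 = 0.98044.
This holds for months 1–95. Entering month 96 the balance is £1,382.56; 3.5% of the post-interest balance is now below £50.00, so the flat £50.00 minimum applies from here.
From month 96 a fixed £50.00 at rate r clears £1,382.56 in 37 more payments. Total: 95 + 37 = 132 months.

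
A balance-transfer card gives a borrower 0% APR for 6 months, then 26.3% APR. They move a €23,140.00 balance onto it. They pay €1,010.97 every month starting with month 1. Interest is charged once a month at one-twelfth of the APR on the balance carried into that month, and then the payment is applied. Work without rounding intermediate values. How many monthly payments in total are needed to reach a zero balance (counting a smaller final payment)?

28 months

Promo months 1–6 at r₀ = 0%/12 = 0; months 7+ at r₁ = 26.3%/12 = 0.0219167.
After month 6 (no interest yet): B = €23,140.00 − 6·€1,010.97 = €17,074.18.
Then at r₁ with €1,010.97/mo: n₂ = −ln(1 − r₁·B/P)/ln(1+r₁) ≈ 21.32 → 22 more payments.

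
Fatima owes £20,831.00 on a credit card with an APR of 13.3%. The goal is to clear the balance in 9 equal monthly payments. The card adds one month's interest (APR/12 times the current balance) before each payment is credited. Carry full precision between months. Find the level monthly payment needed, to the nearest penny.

Monthly rate r = 13.3%/12 = 1.10833% = 0.0110833.
Level-payment amortization: P = B₀·r / (1 − (1+r)^(−n)) = 20831.00·0.0110833 / (1 − 1.01108^(−9)).
Denominator 1 − (1+r)^(−9) = 0.094439572.
P = 230.877 / 0.094439572 ≈ 2444.71.

£2,444.71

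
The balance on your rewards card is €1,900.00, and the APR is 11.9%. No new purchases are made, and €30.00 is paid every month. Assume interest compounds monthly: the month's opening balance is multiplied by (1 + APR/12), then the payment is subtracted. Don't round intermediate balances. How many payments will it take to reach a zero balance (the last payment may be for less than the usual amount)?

Monthly rate r = 11.9%/12 = 0.991667% = 0.00991667.
Recurrence: B ← B·(1+r) − €30.00.
Month 1: interest €18.84; balance after payment €1,888.84.
Month 2: interest €18.73; balance after payment €1,877.57.
Closed form: n = −ln(1 − rB₀/P)/ln(1+r) = −ln(0.37194)/ln(1.00992) ≈ 100.226, so the balance reaches zero during payment 101.

101 months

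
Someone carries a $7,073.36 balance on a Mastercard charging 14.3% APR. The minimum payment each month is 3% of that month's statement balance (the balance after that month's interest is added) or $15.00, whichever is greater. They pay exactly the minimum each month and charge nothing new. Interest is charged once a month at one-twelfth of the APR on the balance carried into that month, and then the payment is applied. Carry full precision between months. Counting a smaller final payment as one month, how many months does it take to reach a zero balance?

Monthly rate r = 14.3%/12 = 1.19167% = 0.0119167.
While 3% of the post-interest balance exceeds $15.00, each month B ← (B·(1+r))·(1 − 0.03), i.e. B shrinks by the factor (1+r)·0.97 = 0.98156.
This holds for months 1–143. Entering month 144 the balance is $493.95; 3% of the post-interest balance is now below $15.00, so the flat $15.00 minimum applies from here.
From month 144 a fixed $15.00 at rate r clears $493.95 in 43 more payments. Total: 143 + 43 = 186 months.

186 months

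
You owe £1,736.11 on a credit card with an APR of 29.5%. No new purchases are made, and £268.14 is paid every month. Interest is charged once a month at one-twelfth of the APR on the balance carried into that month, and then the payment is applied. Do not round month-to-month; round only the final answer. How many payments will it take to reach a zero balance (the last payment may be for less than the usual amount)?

8 months

Monthly rate r = 29.5%/12 = 2.45833% = 0.0245833.
Recurrence: B ← B·(1+r) − £268.14.
Month 1: interest £42.68; balance after payment £1,510.65.
Month 2: interest £37.14; balance after payment £1,279.65.
Closed form: n = −ln(1 − rB₀/P)/ln(1+r) = −ln(0.84083)/ln(1.02458) ≈ 7.138, so the balance reaches zero during payment 8.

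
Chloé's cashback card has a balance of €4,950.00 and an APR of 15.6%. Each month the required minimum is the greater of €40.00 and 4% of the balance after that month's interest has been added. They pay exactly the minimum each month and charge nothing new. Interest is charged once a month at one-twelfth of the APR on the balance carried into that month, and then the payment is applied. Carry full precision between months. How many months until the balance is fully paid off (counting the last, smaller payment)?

88 months

Monthly rate r = 15.6%/12 = 1.3% = 0.013.
While 4% of the post-interest balance exceeds €40.00, each month B ← (B·(1+r))·(1 − 0.04), i.e. B shrinks by the factor (1+r)·0.96 = 0.97248.
This holds for months 1–58. Entering month 59 the balance is €981.04; 4% of the post-interest balance is now below €40.00, so the flat €40.00 minimum applies from here.
From month 59 a fixed €40.00 at rate r clears €981.04 in 30 more payments. Total: 58 + 30 = 88 months.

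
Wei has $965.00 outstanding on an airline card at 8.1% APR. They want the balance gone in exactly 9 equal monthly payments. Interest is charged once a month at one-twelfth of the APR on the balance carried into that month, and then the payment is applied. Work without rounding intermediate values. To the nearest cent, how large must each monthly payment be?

$110.87

Monthly rate r = 8.1%/12 = 0.675% = 0.00675.
Level-payment amortization: P = B₀·r / (1 − (1+r)^(−n)) = 965.00·0.00675 / (1 − 1.00675^(−9)).
Denominator 1 − (1+r)^(−9) = 0.0587494229.
P = 6.51375 / 0.0587494229 ≈ 110.87.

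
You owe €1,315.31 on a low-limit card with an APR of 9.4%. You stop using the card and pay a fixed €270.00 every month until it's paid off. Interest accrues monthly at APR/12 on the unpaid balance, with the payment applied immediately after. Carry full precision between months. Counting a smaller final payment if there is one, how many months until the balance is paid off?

5 months

Monthly rate r = 9.4%/12 = 0.783333% = 0.00783333.
Recurrence: B ← B·(1+r) − €270.00.
Month 1: interest €10.30; balance after payment €1,055.61.
Month 2: interest €8.27; balance after payment €793.88.
Month 3: interest €6.22; balance after payment €530.10.
Month 4: interest €4.15; balance after payment €264.25.
Month 5: interest €2.07; balance after payment €0.00.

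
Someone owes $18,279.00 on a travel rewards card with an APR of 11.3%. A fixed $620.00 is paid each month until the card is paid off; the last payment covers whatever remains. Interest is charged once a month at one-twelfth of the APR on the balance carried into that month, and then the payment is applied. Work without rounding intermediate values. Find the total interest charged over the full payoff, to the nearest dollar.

Monthly rate r = 11.3%/12 = 0.941667% = 0.00941667.
Payoff takes n = ⌈−ln(1 − rB₀/P)/ln(1+r)⌉ = ⌈34.698⌉ = 35 payments; the last is $433.35.
Total paid = 34·$620.00 + $433.35 = $21,513.35.
Total interest = total paid − principal = $21,513.35 − $18,279.00 = $3,234.35.

$3,234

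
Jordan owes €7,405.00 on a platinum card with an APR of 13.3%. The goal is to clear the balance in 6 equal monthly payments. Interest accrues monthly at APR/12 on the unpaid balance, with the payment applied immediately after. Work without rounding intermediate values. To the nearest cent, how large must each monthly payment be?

Monthly rate r = 13.3%/12 = 1.10833% = 0.0110833.
Level-payment amortization: P = B₀·r / (1 − (1+r)^(−n)) = 7405.00·0.0110833 / (1 − 1.01108^(−6)).
Denominator 1 − (1+r)^(−6) = 0.063994737.
P = 82.0721 / 0.063994737 ≈ 1282.48.

€1,282.48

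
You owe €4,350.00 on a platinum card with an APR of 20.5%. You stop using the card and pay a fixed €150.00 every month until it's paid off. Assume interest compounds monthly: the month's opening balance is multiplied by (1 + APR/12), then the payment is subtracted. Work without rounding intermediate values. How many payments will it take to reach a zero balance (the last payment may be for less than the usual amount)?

Monthly rate r = 20.5%/12 = 1.70833% = 0.0170833.
Recurrence: B ← B·(1+r) − €150.00.
Month 1: interest €74.31; balance after payment €4,274.31.
Month 2: interest €73.02; balance after payment €4,197.33.
Closed form: n = −ln(1 − rB₀/P)/ln(1+r) = −ln(0.50458)/ln(1.01708) ≈ 40.381, so the balance reaches zero during payment 41.

41 months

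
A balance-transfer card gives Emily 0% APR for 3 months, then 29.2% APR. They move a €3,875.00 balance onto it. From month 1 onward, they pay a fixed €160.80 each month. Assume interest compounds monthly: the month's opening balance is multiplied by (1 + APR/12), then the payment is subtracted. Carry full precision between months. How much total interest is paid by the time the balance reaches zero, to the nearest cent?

Promo months 1–3 at r₀ = 0%/12 = 0; months 4+ at r₁ = 29.2%/12 = 0.0243333.
After month 3 (no interest yet): B = €3,875.00 − 3·€160.80 = €3,392.60.
Then at r₁ with €160.80/mo: n₂ = −ln(1 − r₁·B/P)/ln(1+r₁) ≈ 29.96 → 30 more payments.
Total paid = 32·€160.80 + €154.42 = €5,300.02; interest = €5,300.02 − €3,875.00 = €1,425.02.

€1,425.02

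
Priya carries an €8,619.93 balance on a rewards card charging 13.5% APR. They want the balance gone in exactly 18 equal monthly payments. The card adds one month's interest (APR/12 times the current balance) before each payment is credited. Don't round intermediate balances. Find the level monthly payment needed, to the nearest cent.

€531.69

Monthly rate r = 13.5%/12 = 1.125% = 0.01125.
Level-payment amortization: P = B₀·r / (1 − (1+r)^(−n)) = 8619.93·0.01125 / (1 − 1.01125^(−18)).
Denominator 1 − (1+r)^(−18) = 0.182389657.
P = 96.9742 / 0.182389657 ≈ 531.69.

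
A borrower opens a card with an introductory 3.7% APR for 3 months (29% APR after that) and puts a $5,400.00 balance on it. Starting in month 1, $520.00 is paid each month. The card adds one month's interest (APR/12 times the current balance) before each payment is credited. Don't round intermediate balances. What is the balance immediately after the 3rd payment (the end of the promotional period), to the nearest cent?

Promo months 1–3 at r₀ = 3.7%/12 = 0.00308333; months 4+ at r₁ = 29%/12 = 0.0241667.
After month 3: iterate B ← B·(1+r₀) − $520.00 for 3 months → $3,885.29.

$3,885.29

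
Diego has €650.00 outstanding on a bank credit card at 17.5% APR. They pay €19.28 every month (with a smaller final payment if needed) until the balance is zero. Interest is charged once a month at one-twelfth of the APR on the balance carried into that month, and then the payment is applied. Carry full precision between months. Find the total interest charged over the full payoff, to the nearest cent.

Monthly rate r = 17.5%/12 = 1.45833% = 0.0145833.
Payoff takes n = ⌈−ln(1 − rB₀/P)/ln(1+r)⌉ = ⌈46.733⌉ = 47 payments; the last is €14.16.
Total paid = 46·€19.28 + €14.16 = €901.04.
Total interest = total paid − principal = €901.04 − €650.00 = €251.04.

€251.04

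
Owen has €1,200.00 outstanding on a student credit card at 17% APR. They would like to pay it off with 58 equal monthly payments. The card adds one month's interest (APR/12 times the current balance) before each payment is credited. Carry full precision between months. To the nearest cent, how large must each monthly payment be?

€30.48

Monthly rate r = 17%/12 = 1.41667% = 0.0141667.
Level-payment amortization: P = B₀·r / (1 − (1+r)^(−n)) = 1200.00·0.0141667 / (1 − 1.01417^(−58)).
Denominator 1 − (1+r)^(−58) = 0.557759275.
P = 17 / 0.557759275 ≈ 30.48.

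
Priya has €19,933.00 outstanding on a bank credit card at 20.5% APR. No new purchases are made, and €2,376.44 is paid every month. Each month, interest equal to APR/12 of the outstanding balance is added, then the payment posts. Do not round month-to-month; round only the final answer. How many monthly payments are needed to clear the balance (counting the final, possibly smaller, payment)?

10 months

Monthly rate r = 20.5%/12 = 1.70833% = 0.0170833.
Recurrence: B ← B·(1+r) − €2,376.44.
Month 1: interest €340.52; balance after payment €17,897.08.
Month 2: interest €305.74; balance after payment €15,826.38.
Closed form: n = −ln(1 − rB₀/P)/ln(1+r) = −ln(0.85671)/ln(1.01708) ≈ 9.130, so the balance reaches zero during payment 10.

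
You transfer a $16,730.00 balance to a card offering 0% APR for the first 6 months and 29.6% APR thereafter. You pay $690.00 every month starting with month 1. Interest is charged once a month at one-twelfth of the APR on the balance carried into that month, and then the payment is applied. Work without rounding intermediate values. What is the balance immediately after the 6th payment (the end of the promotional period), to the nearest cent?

Promo months 1–6 at r₀ = 0%/12 = 0; months 7+ at r₁ = 29.6%/12 = 0.0246667.
After month 6 (no interest yet): B = $16,730.00 − 6·$690.00 = $12,590.00.

$12,590.00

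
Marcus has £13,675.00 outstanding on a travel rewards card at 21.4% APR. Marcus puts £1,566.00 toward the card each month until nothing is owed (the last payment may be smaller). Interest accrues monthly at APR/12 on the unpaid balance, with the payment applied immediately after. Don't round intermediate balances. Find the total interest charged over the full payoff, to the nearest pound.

£1,326

Monthly rate r = 21.4%/12 = 1.78333% = 0.0178333.
Payoff takes n = ⌈−ln(1 − rB₀/P)/ln(1+r)⌉ = ⌈9.577⌉ = 10 payments; the last is £906.63.
Total paid = 9·£1,566.00 + £906.63 = £15,000.63.
Total interest = total paid − principal = £15,000.63 − £13,675.00 = £1,325.63.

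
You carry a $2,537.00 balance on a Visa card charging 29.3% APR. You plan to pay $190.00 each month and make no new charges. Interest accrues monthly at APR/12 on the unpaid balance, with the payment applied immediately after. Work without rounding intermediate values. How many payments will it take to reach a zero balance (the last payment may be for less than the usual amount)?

Monthly rate r = 29.3%/12 = 2.44167% = 0.0244167.
Recurrence: B ← B·(1+r) − $190.00.
Month 1: interest $61.95; balance after payment $2,408.95.
Month 2: interest $58.82; balance after payment $2,277.76.
Closed form: n = −ln(1 − rB₀/P)/ln(1+r) = −ln(0.67397)/ln(1.02442) ≈ 16.356, so the balance reaches zero during payment 17.

17 months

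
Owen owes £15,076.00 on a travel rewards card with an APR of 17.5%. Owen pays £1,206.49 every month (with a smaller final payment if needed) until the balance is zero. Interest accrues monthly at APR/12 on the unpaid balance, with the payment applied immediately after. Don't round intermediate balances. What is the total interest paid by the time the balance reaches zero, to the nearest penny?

Monthly rate r = 17.5%/12 = 1.45833% = 0.0145833.
Payoff takes n = ⌈−ln(1 − rB₀/P)/ln(1+r)⌉ = ⌈13.895⌉ = 14 payments; the last is £1,080.77.
Total paid = 13·£1,206.49 + £1,080.77 = £16,765.14.
Total interest = total paid − principal = £16,765.14 − £15,076.00 = £1,689.14.

£1,689.14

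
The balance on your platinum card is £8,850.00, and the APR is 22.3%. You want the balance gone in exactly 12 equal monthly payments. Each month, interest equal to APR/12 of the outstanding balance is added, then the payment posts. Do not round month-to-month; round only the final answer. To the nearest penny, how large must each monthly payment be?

£829.59

Monthly rate r = 22.3%/12 = 1.85833% = 0.0185833.
Level-payment amortization: P = B₀·r / (1 − (1+r)^(−n)) = 8850.00·0.0185833 / (1 − 1.01858^(−12)).
Denominator 1 − (1+r)^(−12) = 0.198245859.
P = 164.463 / 0.198245859 ≈ 829.59.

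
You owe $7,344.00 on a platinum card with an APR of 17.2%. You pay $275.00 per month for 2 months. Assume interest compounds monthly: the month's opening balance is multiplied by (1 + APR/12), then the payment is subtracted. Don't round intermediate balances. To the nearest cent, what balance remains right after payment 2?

Monthly rate r = 17.2%/12 = 1.43333% = 0.0143333.
Each month: B ← B·(1+r) − $275.00.
Month 1: interest $105.26; balance after payment $7,174.26.
Month 2: interest $102.83; balance after payment $7,002.10.

$7,002.10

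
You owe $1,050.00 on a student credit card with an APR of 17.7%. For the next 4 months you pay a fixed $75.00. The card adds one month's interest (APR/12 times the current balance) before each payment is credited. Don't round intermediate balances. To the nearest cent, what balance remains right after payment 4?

$806.63

Monthly rate r = 17.7%/12 = 1.475% = 0.01475.
Each month: B ← B·(1+r) − $75.00.
Month 1: interest $15.49; balance after payment $990.49.
Month 2: interest $14.61; balance after payment $930.10.
Month 3: interest $13.72; balance after payment $868.82.
Month 4: interest $12.82; balance after payment $806.63.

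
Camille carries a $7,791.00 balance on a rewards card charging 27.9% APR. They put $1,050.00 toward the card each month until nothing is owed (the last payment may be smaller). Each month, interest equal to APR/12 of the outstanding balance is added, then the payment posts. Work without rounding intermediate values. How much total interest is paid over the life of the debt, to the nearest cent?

Monthly rate r = 27.9%/12 = 2.325% = 0.02325.
Payoff takes n = ⌈−ln(1 − rB₀/P)/ln(1+r)⌉ = ⌈8.239⌉ = 9 payments; the last is $253.17.
Total paid = 8·$1,050.00 + $253.17 = $8,653.17.
Total interest = total paid − principal = $8,653.17 − $7,791.00 = $862.17.

$862.17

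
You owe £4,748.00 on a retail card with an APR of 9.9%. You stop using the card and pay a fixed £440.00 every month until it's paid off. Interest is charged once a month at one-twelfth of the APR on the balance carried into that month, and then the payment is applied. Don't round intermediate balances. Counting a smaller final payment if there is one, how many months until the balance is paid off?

Monthly rate r = 9.9%/12 = 0.825% = 0.00825.
Recurrence: B ← B·(1+r) − £440.00.
Month 1: interest £39.17; balance after payment £4,347.17.
Month 2: interest £35.86; balance after payment £3,943.04.
Closed form: n = −ln(1 − rB₀/P)/ln(1+r) = −ln(0.91097)/ln(1.00825) ≈ 11.348, so the balance reaches zero during payment 12.

12 payments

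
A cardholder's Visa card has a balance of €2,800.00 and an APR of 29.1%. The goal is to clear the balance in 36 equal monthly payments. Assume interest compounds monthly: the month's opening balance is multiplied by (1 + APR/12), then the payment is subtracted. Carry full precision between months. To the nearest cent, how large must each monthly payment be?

Monthly rate r = 29.1%/12 = 2.425% = 0.02425.
Level-payment amortization: P = B₀·r / (1 − (1+r)^(−n)) = 2800.00·0.02425 / (1 − 1.02425^(−36)).
Denominator 1 − (1+r)^(−36) = 0.577929513.
P = 67.9 / 0.577929513 ≈ 117.49.

€117.49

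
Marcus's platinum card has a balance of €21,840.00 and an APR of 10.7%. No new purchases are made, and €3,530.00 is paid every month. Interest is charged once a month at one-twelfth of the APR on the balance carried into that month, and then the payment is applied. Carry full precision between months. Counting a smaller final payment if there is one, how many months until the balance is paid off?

Monthly rate r = 10.7%/12 = 0.891667% = 0.00891667.
Recurrence: B ← B·(1+r) − €3,530.00.
Month 1: interest €194.74; balance after payment €18,504.74.
Month 2: interest €165.00; balance after payment €15,139.74.
Closed form: n = −ln(1 − rB₀/P)/ln(1+r) = −ln(0.94483)/ln(1.00892) ≈ 6.393, so the balance reaches zero during payment 7.

7 payments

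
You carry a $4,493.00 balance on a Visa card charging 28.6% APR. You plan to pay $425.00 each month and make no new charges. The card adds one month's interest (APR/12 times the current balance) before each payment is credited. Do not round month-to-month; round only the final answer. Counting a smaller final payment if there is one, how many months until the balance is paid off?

13 months

Monthly rate r = 28.6%/12 = 2.38333% = 0.0238333.
Recurrence: B ← B·(1+r) − $425.00.
Month 1: interest $107.08; balance after payment $4,175.08.
Month 2: interest $99.51; balance after payment $3,849.59.
Closed form: n = −ln(1 − rB₀/P)/ln(1+r) = −ln(0.74804)/ln(1.02383) ≈ 12.325, so the balance reaches zero during payment 13.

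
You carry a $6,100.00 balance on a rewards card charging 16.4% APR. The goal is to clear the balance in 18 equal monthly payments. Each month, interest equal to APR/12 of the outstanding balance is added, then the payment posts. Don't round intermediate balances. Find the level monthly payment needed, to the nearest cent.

Monthly rate r = 16.4%/12 = 1.36667% = 0.0136667.
Level-payment amortization: P = B₀·r / (1 − (1+r)^(−n)) = 6100.00·0.0136667 / (1 − 1.01367^(−18)).
Denominator 1 − (1+r)^(−18) = 0.216774133.
P = 83.3667 / 0.216774133 ≈ 384.58.

$384.58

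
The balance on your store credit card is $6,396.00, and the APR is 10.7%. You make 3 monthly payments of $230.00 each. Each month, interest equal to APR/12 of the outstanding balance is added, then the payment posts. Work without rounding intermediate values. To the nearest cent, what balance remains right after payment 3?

Monthly rate r = 10.7%/12 = 0.891667% = 0.00891667.
Each month: B ← B·(1+r) − $230.00.
Month 1: interest $57.03; balance after payment $6,223.03.
Month 2: interest $55.49; balance after payment $6,048.52.
Month 3: interest $53.93; balance after payment $5,872.45.

$5,872.45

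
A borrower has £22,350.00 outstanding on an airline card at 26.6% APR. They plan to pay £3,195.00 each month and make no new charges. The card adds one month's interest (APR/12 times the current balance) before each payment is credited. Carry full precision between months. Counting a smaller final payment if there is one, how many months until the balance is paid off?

8 payments

Monthly rate r = 26.6%/12 = 2.21667% = 0.0221667.
Recurrence: B ← B·(1+r) − £3,195.00.
Month 1: interest £495.43; balance after payment £19,650.42.
Month 2: interest £435.58; balance after payment £16,891.01.
Closed form: n = −ln(1 − rB₀/P)/ln(1+r) = −ln(0.84494)/ln(1.02217) ≈ 7.685, so the balance reaches zero during payment 8.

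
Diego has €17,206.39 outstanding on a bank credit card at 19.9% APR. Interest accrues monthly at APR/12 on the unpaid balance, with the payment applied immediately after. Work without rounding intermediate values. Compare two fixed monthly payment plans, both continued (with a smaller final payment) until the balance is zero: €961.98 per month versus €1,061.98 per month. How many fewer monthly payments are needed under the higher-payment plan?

2 fewer payments

Monthly rate r = 19.9%/12 = 1.65833% = 0.0165833.
At €961.98/mo: n = ⌈−ln(1 − rB₀/P)/ln(1+r)⌉ = 22 payments (last €379.68); total interest = total paid − €17,206.39 = €3,374.87.
At €1,061.98/mo: 20 payments (last €26.90); total interest €2,998.13.
Payments saved = 22 − 20 = 2.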